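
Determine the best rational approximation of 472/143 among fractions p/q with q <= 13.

Expand x = 472/143 as a continued fraction with the Euclidean algorithm:
  472 = 3*143 + 43, so a_0 = 3.
  143 = 3*43 + 14, so a_1 = 3.
  43 = 3*14 + 1, so a_2 = 3.
  14 = 14*1 + 0, so a_3 = 14.
so x = [3; 3, 3, 14].
Convergents (p_i = a_i*p_{i-1} + p_{i-2}, q_i = a_i*q_{i-1} + q_{i-2} with p_{-2}=0, p_{-1}=1, q_{-2}=1, q_{-1}=0), until the denominator exceeds 13:
  i=0: a_0=3, p_0 = 3*1 + 0 = 3, q_0 = 3*0 + 1 = 1.
  i=1: a_1=3, p_1 = 3*3 + 1 = 10, q_1 = 3*1 + 0 = 3.
  i=2: a_2=3, p_2 = 3*10 + 3 = 33, q_2 = 3*3 + 1 = 10.
  i=3: a_3=14, p_3 = 14*33 + 10 = 472, q_3 = 14*10 + 3 = 143.
q_3 = 143 > 13, so the last convergent with denominator <= 13 is p_2/q_2 = 33/10.
The closest fraction with denominator <= 13 is either p_2/q_2 or the intermediate fraction (k*p_2 + p_1)/(k*q_2 + q_1) with the largest k >= 1 whose denominator stays <= 13; these approach x as k grows, and every other convergent or intermediate fraction in range is farther away.
Largest k: floor((13 - q_1)/q_2) = floor((13 - 3)/10) = 1.
That gives (1*33 + 10)/(1*10 + 3) = 43/13.
Compare the errors: |x - 33/10| = |472*10 - 33*143|/(143*10) = 1/1430, and |x - 43/13| = |472*13 - 43*143|/(143*13) = 13/1859.
Cross-multiplying, 1*1859 = 1859 < 18590 = 13*1430, so 1/1430 is smaller: the convergent 33/10 is closer to x than 43/13.

33/10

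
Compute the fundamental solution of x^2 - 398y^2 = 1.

(x, y) = (399, 20)

First expand sqrt(398) as a continued fraction. With x_i = (sqrt(398) + m_i)/d_i and (m_0, d_0) = (0, 1): a_0 = floor(sqrt(398)) = 19, since 19^2 = 361 <= 398 < 400 = 20^2.
Iterate m_{i+1} = d_i*a_i - m_i, d_{i+1} = (398 - m_{i+1}^2)/d_i, a_{i+1} = floor((a_0 + m_{i+1})/d_{i+1}):
  m_1 = 1*19 - 0 = 19, d_1 = (398 - 19^2)/1 = 37/1 = 37, a_1 = floor((19 + 19)/37) = 1.
  m_2 = 37*1 - 19 = 18, d_2 = (398 - 18^2)/37 = 74/37 = 2, a_2 = floor((19 + 18)/2) = 18.
  m_3 = 2*18 - 18 = 18, d_3 = (398 - 18^2)/2 = 74/2 = 37, a_3 = floor((19 + 18)/37) = 1.
  m_4 = 37*1 - 18 = 19, d_4 = (398 - 19^2)/37 = 37/37 = 1, a_4 = floor((19 + 19)/1) = 38.
  m_5 = 1*38 - 19 = 19, d_5 = (398 - 19^2)/1 = 37/1 = 37: (m_5, d_5) = (m_1, d_1) = (19, 37), so from here the quotients repeat a_1, ..., a_4; the period length is 4.
So sqrt(398) = [19; (1, 18, 1, 38)] with period length k = 4.
k is even, so the fundamental solution of x^2 - 398y^2 = 1 is (p_{k-1}, q_{k-1}) = (p_3, q_3); compute convergents through index 3.
Convergents (p_i = a_i*p_{i-1} + p_{i-2}, q_i = a_i*q_{i-1} + q_{i-2} with p_{-2}=0, p_{-1}=1, q_{-2}=1, q_{-1}=0):
  i=0: a_0=19, p_0 = 19*1 + 0 = 19, q_0 = 19*0 + 1 = 1.
  i=1: a_1=1, p_1 = 1*19 + 1 = 20, q_1 = 1*1 + 0 = 1.
  i=2: a_2=18, p_2 = 18*20 + 19 = 379, q_2 = 18*1 + 1 = 19.
  i=3: a_3=1, p_3 = 1*379 + 20 = 399, q_3 = 1*19 + 1 = 20.
Check: 399^2 - 398*20^2 = 159201 - 159200 = 1, so (x, y) = (399, 20) solves the equation, and by the theorem it is the least positive solution.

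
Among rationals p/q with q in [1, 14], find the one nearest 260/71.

11/3

Expand x = 260/71 as a continued fraction with the Euclidean algorithm:
  260 = 3*71 + 47, so a_0 = 3.
  71 = 1*47 + 24, so a_1 = 1.
  47 = 1*24 + 23, so a_2 = 1.
  24 = 1*23 + 1, so a_3 = 1.
  23 = 23*1 + 0, so a_4 = 23.
so x = [3; 1, 1, 1, 23].
Convergents (p_i = a_i*p_{i-1} + p_{i-2}, q_i = a_i*q_{i-1} + q_{i-2} with p_{-2}=0, p_{-1}=1, q_{-2}=1, q_{-1}=0), until the denominator exceeds 14:
  i=0: a_0=3, p_0 = 3*1 + 0 = 3, q_0 = 3*0 + 1 = 1.
  i=1: a_1=1, p_1 = 1*3 + 1 = 4, q_1 = 1*1 + 0 = 1.
  i=2: a_2=1, p_2 = 1*4 + 3 = 7, q_2 = 1*1 + 1 = 2.
  i=3: a_3=1, p_3 = 1*7 + 4 = 11, q_3 = 1*2 + 1 = 3.
  i=4: a_4=23, p_4 = 23*11 + 7 = 260, q_4 = 23*3 + 2 = 71.
q_4 = 71 > 14, so the last convergent with denominator <= 14 is p_3/q_3 = 11/3.
The closest fraction with denominator <= 14 is either p_3/q_3 or the intermediate fraction (k*p_3 + p_2)/(k*q_3 + q_2) with the largest k >= 1 whose denominator stays <= 14; these approach x as k grows, and every other convergent or intermediate fraction in range is farther away.
Largest k: floor((14 - q_2)/q_3) = floor((14 - 2)/3) = 4.
That gives (4*11 + 7)/(4*3 + 2) = 51/14.
Compare the errors: |x - 11/3| = |260*3 - 11*71|/(71*3) = 1/213, and |x - 51/14| = |260*14 - 51*71|/(71*14) = 19/994.
Cross-multiplying, 1*994 = 994 < 4047 = 19*213, so 1/213 is smaller: the convergent 11/3 is closer to x than 51/14.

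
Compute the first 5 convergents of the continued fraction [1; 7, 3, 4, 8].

1/1, 8/7, 25/22, 108/95, 889/782

Using the convergent recurrence p_i = a_i*p_{i-1} + p_{i-2}, q_i = a_i*q_{i-1} + q_{i-2} with p_{-2}=0, p_{-1}=1, q_{-2}=1, q_{-1}=0:
  i=0: a_0=1, p_0 = 1*1 + 0 = 1, q_0 = 1*0 + 1 = 1.
  i=1: a_1=7, p_1 = 7*1 + 1 = 8, q_1 = 7*1 + 0 = 7.
  i=2: a_2=3, p_2 = 3*8 + 1 = 25, q_2 = 3*7 + 1 = 22.
  i=3: a_3=4, p_3 = 4*25 + 8 = 108, q_3 = 4*22 + 7 = 95.
  i=4: a_4=8, p_4 = 8*108 + 25 = 889, q_4 = 8*95 + 22 = 782.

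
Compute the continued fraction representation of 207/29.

[7; 7, 4]

Run the Euclidean algorithm on 207 and 29; the successive quotients are the partial quotients a_0, a_1, ... (each step inverts the fractional part left over by the previous one):
  207 = 7*29 + 4, so a_0 = 7.
  29 = 7*4 + 1, so a_1 = 7.
  4 = 4*1 + 0, so a_2 = 4.
The remainder reaches 0 after 3 divisions, so the expansion has 3 partial quotients, read off in order.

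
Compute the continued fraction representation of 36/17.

[2; 8, 2]

Run the Euclidean algorithm on 36 and 17; the successive quotients are the partial quotients a_0, a_1, ... (each step inverts the fractional part left over by the previous one):
  36 = 2*17 + 2, so a_0 = 2.
  17 = 8*2 + 1, so a_1 = 8.
  2 = 2*1 + 0, so a_2 = 2.
The remainder reaches 0 after 3 divisions, so the expansion has 3 partial quotients, read off in order.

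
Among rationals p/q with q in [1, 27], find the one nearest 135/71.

Expand x = 135/71 as a continued fraction with the Euclidean algorithm:
  135 = 1*71 + 64, so a_0 = 1.
  71 = 1*64 + 7, so a_1 = 1.
  64 = 9*7 + 1, so a_2 = 9.
  7 = 7*1 + 0, so a_3 = 7.
so x = [1; 1, 9, 7].
Convergents (p_i = a_i*p_{i-1} + p_{i-2}, q_i = a_i*q_{i-1} + q_{i-2} with p_{-2}=0, p_{-1}=1, q_{-2}=1, q_{-1}=0), until the denominator exceeds 27:
  i=0: a_0=1, p_0 = 1*1 + 0 = 1, q_0 = 1*0 + 1 = 1.
  i=1: a_1=1, p_1 = 1*1 + 1 = 2, q_1 = 1*1 + 0 = 1.
  i=2: a_2=9, p_2 = 9*2 + 1 = 19, q_2 = 9*1 + 1 = 10.
  i=3: a_3=7, p_3 = 7*19 + 2 = 135, q_3 = 7*10 + 1 = 71.
q_3 = 71 > 27, so the last convergent with denominator <= 27 is p_2/q_2 = 19/10.
The closest fraction with denominator <= 27 is either p_2/q_2 or the intermediate fraction (k*p_2 + p_1)/(k*q_2 + q_1) with the largest k >= 1 whose denominator stays <= 27; these approach x as k grows, and every other convergent or intermediate fraction in range is farther away.
Largest k: floor((27 - q_1)/q_2) = floor((27 - 1)/10) = 2.
That gives (2*19 + 2)/(2*10 + 1) = 40/21.
Compare the errors: |x - 19/10| = |135*10 - 19*71|/(71*10) = 1/710, and |x - 40/21| = |135*21 - 40*71|/(71*21) = 5/1491.
Cross-multiplying, 1*1491 = 1491 < 3550 = 5*710, so 1/710 is smaller: the convergent 19/10 is closer to x than 40/21.

19/10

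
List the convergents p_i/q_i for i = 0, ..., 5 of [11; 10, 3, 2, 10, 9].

11/1, 111/10, 344/31, 799/72, 8334/751, 75805/6831

Using the convergent recurrence p_i = a_i*p_{i-1} + p_{i-2}, q_i = a_i*q_{i-1} + q_{i-2} with p_{-2}=0, p_{-1}=1, q_{-2}=1, q_{-1}=0:
  i=0: a_0=11, p_0 = 11*1 + 0 = 11, q_0 = 11*0 + 1 = 1.
  i=1: a_1=10, p_1 = 10*11 + 1 = 111, q_1 = 10*1 + 0 = 10.
  i=2: a_2=3, p_2 = 3*111 + 11 = 344, q_2 = 3*10 + 1 = 31.
  i=3: a_3=2, p_3 = 2*344 + 111 = 799, q_3 = 2*31 + 10 = 72.
  i=4: a_4=10, p_4 = 10*799 + 344 = 8334, q_4 = 10*72 + 31 = 751.
  i=5: a_5=9, p_5 = 9*8334 + 799 = 75805, q_5 = 9*751 + 72 = 6831.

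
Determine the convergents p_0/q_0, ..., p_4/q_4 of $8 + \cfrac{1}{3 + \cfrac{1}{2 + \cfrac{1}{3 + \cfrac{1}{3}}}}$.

8/1, 25/3, 58/7, 199/24, 655/79

Using the convergent recurrence p_i = a_i*p_{i-1} + p_{i-2}, q_i = a_i*q_{i-1} + q_{i-2} with p_{-2}=0, p_{-1}=1, q_{-2}=1, q_{-1}=0:
  i=0: a_0=8, p_0 = 8*1 + 0 = 8, q_0 = 8*0 + 1 = 1.
  i=1: a_1=3, p_1 = 3*8 + 1 = 25, q_1 = 3*1 + 0 = 3.
  i=2: a_2=2, p_2 = 2*25 + 8 = 58, q_2 = 2*3 + 1 = 7.
  i=3: a_3=3, p_3 = 3*58 + 25 = 199, q_3 = 3*7 + 3 = 24.
  i=4: a_4=3, p_4 = 3*199 + 58 = 655, q_4 = 3*24 + 7 = 79.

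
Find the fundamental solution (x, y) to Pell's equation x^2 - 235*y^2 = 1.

(x, y) = (46, 3)

First expand sqrt(235) as a continued fraction. With x_i = (sqrt(235) + m_i)/d_i and (m_0, d_0) = (0, 1): a_0 = floor(sqrt(235)) = 15, since 15^2 = 225 <= 235 < 256 = 16^2.
Iterate m_{i+1} = d_i*a_i - m_i, d_{i+1} = (235 - m_{i+1}^2)/d_i, a_{i+1} = floor((a_0 + m_{i+1})/d_{i+1}):
  m_1 = 1*15 - 0 = 15, d_1 = (235 - 15^2)/1 = 10/1 = 10, a_1 = floor((15 + 15)/10) = 3.
  m_2 = 10*3 - 15 = 15, d_2 = (235 - 15^2)/10 = 10/10 = 1, a_2 = floor((15 + 15)/1) = 30.
  m_3 = 1*30 - 15 = 15, d_3 = (235 - 15^2)/1 = 10/1 = 10: (m_3, d_3) = (m_1, d_1) = (15, 10), so from here the quotients repeat a_1, a_2; the period length is 2.
So sqrt(235) = [15; (3, 30)] with period length k = 2.
k is even, so the fundamental solution of x^2 - 235y^2 = 1 is (p_{k-1}, q_{k-1}) = (p_1, q_1); compute convergents through index 1.
Convergents (p_i = a_i*p_{i-1} + p_{i-2}, q_i = a_i*q_{i-1} + q_{i-2} with p_{-2}=0, p_{-1}=1, q_{-2}=1, q_{-1}=0):
  i=0: a_0=15, p_0 = 15*1 + 0 = 15, q_0 = 15*0 + 1 = 1.
  i=1: a_1=3, p_1 = 3*15 + 1 = 46, q_1 = 3*1 + 0 = 3.
Check: 46^2 - 235*3^2 = 2116 - 2115 = 1, so (x, y) = (46, 3) solves the equation, and by the theorem it is the least positive solution.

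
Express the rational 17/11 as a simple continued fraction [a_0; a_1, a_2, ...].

Run the Euclidean algorithm on 17 and 11; the successive quotients are the partial quotients a_0, a_1, ... (each step inverts the fractional part left over by the previous one):
  17 = 1*11 + 6, so a_0 = 1.
  11 = 1*6 + 5, so a_1 = 1.
  6 = 1*5 + 1, so a_2 = 1.
  5 = 5*1 + 0, so a_3 = 5.
The remainder reaches 0 after 4 divisions, so the expansion has 4 partial quotients, read off in order.

[1; 1, 1, 5]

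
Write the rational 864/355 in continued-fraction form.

[2; 2, 3, 3, 1, 1, 1, 1, 2]

Run the Euclidean algorithm on 864 and 355; the successive quotients are the partial quotients a_0, a_1, ... (each step inverts the fractional part left over by the previous one):
  864 = 2*355 + 154, so a_0 = 2.
  355 = 2*154 + 47, so a_1 = 2.
  154 = 3*47 + 13, so a_2 = 3.
  47 = 3*13 + 8, so a_3 = 3.
  13 = 1*8 + 5, so a_4 = 1.
  8 = 1*5 + 3, so a_5 = 1.
  5 = 1*3 + 2, so a_6 = 1.
  3 = 1*2 + 1, so a_7 = 1.
  2 = 2*1 + 0, so a_8 = 2.
The remainder reaches 0 after 9 divisions, so the expansion has 9 partial quotients, read off in order.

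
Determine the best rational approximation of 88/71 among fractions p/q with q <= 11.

5/4

Expand x = 88/71 as a continued fraction with the Euclidean algorithm:
  88 = 1*71 + 17, so a_0 = 1.
  71 = 4*17 + 3, so a_1 = 4.
  17 = 5*3 + 2, so a_2 = 5.
  3 = 1*2 + 1, so a_3 = 1.
  2 = 2*1 + 0, so a_4 = 2.
so x = [1; 4, 5, 1, 2].
Convergents (p_i = a_i*p_{i-1} + p_{i-2}, q_i = a_i*q_{i-1} + q_{i-2} with p_{-2}=0, p_{-1}=1, q_{-2}=1, q_{-1}=0), until the denominator exceeds 11:
  i=0: a_0=1, p_0 = 1*1 + 0 = 1, q_0 = 1*0 + 1 = 1.
  i=1: a_1=4, p_1 = 4*1 + 1 = 5, q_1 = 4*1 + 0 = 4.
  i=2: a_2=5, p_2 = 5*5 + 1 = 26, q_2 = 5*4 + 1 = 21.
q_2 = 21 > 11, so the last convergent with denominator <= 11 is p_1/q_1 = 5/4.
The closest fraction with denominator <= 11 is either p_1/q_1 or the intermediate fraction (k*p_1 + p_0)/(k*q_1 + q_0) with the largest k >= 1 whose denominator stays <= 11; these approach x as k grows, and every other convergent or intermediate fraction in range is farther away.
Largest k: floor((11 - q_0)/q_1) = floor((11 - 1)/4) = 2.
That gives (2*5 + 1)/(2*4 + 1) = 11/9.
Compare the errors: |x - 5/4| = |88*4 - 5*71|/(71*4) = 3/284, and |x - 11/9| = |88*9 - 11*71|/(71*9) = 11/639.
Cross-multiplying, 3*639 = 1917 < 3124 = 11*284, so 3/284 is smaller: the convergent 5/4 is closer to x than 11/9.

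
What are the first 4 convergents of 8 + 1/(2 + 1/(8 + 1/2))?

8/1, 17/2, 144/17, 305/36

Using the convergent recurrence p_i = a_i*p_{i-1} + p_{i-2}, q_i = a_i*q_{i-1} + q_{i-2} with p_{-2}=0, p_{-1}=1, q_{-2}=1, q_{-1}=0:
  i=0: a_0=8, p_0 = 8*1 + 0 = 8, q_0 = 8*0 + 1 = 1.
  i=1: a_1=2, p_1 = 2*8 + 1 = 17, q_1 = 2*1 + 0 = 2.
  i=2: a_2=8, p_2 = 8*17 + 8 = 144, q_2 = 8*2 + 1 = 17.
  i=3: a_3=2, p_3 = 2*144 + 17 = 305, q_3 = 2*17 + 2 = 36.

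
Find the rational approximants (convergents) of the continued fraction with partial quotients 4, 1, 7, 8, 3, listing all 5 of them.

Using the convergent recurrence p_i = a_i*p_{i-1} + p_{i-2}, q_i = a_i*q_{i-1} + q_{i-2} with p_{-2}=0, p_{-1}=1, q_{-2}=1, q_{-1}=0:
  i=0: a_0=4, p_0 = 4*1 + 0 = 4, q_0 = 4*0 + 1 = 1.
  i=1: a_1=1, p_1 = 1*4 + 1 = 5, q_1 = 1*1 + 0 = 1.
  i=2: a_2=7, p_2 = 7*5 + 4 = 39, q_2 = 7*1 + 1 = 8.
  i=3: a_3=8, p_3 = 8*39 + 5 = 317, q_3 = 8*8 + 1 = 65.
  i=4: a_4=3, p_4 = 3*317 + 39 = 990, q_4 = 3*65 + 8 = 203.

4/1, 5/1, 39/8, 317/65, 990/203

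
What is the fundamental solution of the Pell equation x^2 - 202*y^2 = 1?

First expand sqrt(202) as a continued fraction. With x_i = (sqrt(202) + m_i)/d_i and (m_0, d_0) = (0, 1): a_0 = floor(sqrt(202)) = 14, since 14^2 = 196 <= 202 < 225 = 15^2.
Iterate m_{i+1} = d_i*a_i - m_i, d_{i+1} = (202 - m_{i+1}^2)/d_i, a_{i+1} = floor((a_0 + m_{i+1})/d_{i+1}):
  m_1 = 1*14 - 0 = 14, d_1 = (202 - 14^2)/1 = 6/1 = 6, a_1 = floor((14 + 14)/6) = 4.
  m_2 = 6*4 - 14 = 10, d_2 = (202 - 10^2)/6 = 102/6 = 17, a_2 = floor((14 + 10)/17) = 1.
  m_3 = 17*1 - 10 = 7, d_3 = (202 - 7^2)/17 = 153/17 = 9, a_3 = floor((14 + 7)/9) = 2.
  m_4 = 9*2 - 7 = 11, d_4 = (202 - 11^2)/9 = 81/9 = 9, a_4 = floor((14 + 11)/9) = 2.
  m_5 = 9*2 - 11 = 7, d_5 = (202 - 7^2)/9 = 153/9 = 17, a_5 = floor((14 + 7)/17) = 1.
  m_6 = 17*1 - 7 = 10, d_6 = (202 - 10^2)/17 = 102/17 = 6, a_6 = floor((14 + 10)/6) = 4.
  m_7 = 6*4 - 10 = 14, d_7 = (202 - 14^2)/6 = 6/6 = 1, a_7 = floor((14 + 14)/1) = 28.
  m_8 = 1*28 - 14 = 14, d_8 = (202 - 14^2)/1 = 6/1 = 6: (m_8, d_8) = (m_1, d_1) = (14, 6), so from here the quotients repeat a_1, ..., a_7; the period length is 7.
So sqrt(202) = [14; (4, 1, 2, 2, 1, 4, 28)] with period length k = 7.
k is odd, so (p_{k-1}, q_{k-1}) only solves x^2 - 202y^2 = -1 and the fundamental solution of x^2 - 202y^2 = 1 is (p_{2k-1}, q_{2k-1}) = (p_13, q_13); compute convergents through index 13, running through the period twice.
Convergents (p_i = a_i*p_{i-1} + p_{i-2}, q_i = a_i*q_{i-1} + q_{i-2} with p_{-2}=0, p_{-1}=1, q_{-2}=1, q_{-1}=0):
  i=0: a_0=14, p_0 = 14*1 + 0 = 14, q_0 = 14*0 + 1 = 1.
  i=1: a_1=4, p_1 = 4*14 + 1 = 57, q_1 = 4*1 + 0 = 4.
  i=2: a_2=1, p_2 = 1*57 + 14 = 71, q_2 = 1*4 + 1 = 5.
  i=3: a_3=2, p_3 = 2*71 + 57 = 199, q_3 = 2*5 + 4 = 14.
  i=4: a_4=2, p_4 = 2*199 + 71 = 469, q_4 = 2*14 + 5 = 33.
  i=5: a_5=1, p_5 = 1*469 + 199 = 668, q_5 = 1*33 + 14 = 47.
  i=6: a_6=4, p_6 = 4*668 + 469 = 3141, q_6 = 4*47 + 33 = 221.
  i=7: a_7=28, p_7 = 28*3141 + 668 = 88616, q_7 = 28*221 + 47 = 6235.
  i=8: a_8=4, p_8 = 4*88616 + 3141 = 357605, q_8 = 4*6235 + 221 = 25161.
  i=9: a_9=1, p_9 = 1*357605 + 88616 = 446221, q_9 = 1*25161 + 6235 = 31396.
  i=10: a_10=2, p_10 = 2*446221 + 357605 = 1250047, q_10 = 2*31396 + 25161 = 87953.
  i=11: a_11=2, p_11 = 2*1250047 + 446221 = 2946315, q_11 = 2*87953 + 31396 = 207302.
  i=12: a_12=1, p_12 = 1*2946315 + 1250047 = 4196362, q_12 = 1*207302 + 87953 = 295255.
  i=13: a_13=4, p_13 = 4*4196362 + 2946315 = 19731763, q_13 = 4*295255 + 207302 = 1388322.
Indeed p_6^2 - 202*q_6^2 = 9865881 - 9865882 = -1, not +1.
Check: 19731763^2 - 202*1388322^2 = 389342471088169 - 389342471088168 = 1, so (x, y) = (19731763, 1388322) solves the equation, and by the theorem it is the least positive solution.

(x, y) = (19731763, 1388322)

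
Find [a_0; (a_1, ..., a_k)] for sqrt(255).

[15; (1, 30)]

Write x_i = (sqrt(255) + m_i)/d_i with (m_0, d_0) = (0, 1). a_0 = floor(sqrt(255)) = 15, since 15^2 = 225 <= 255 < 256 = 16^2.
Iterate m_{i+1} = d_i*a_i - m_i, d_{i+1} = (255 - m_{i+1}^2)/d_i, a_{i+1} = floor((a_0 + m_{i+1})/d_{i+1}):
  m_1 = 1*15 - 0 = 15, d_1 = (255 - 15^2)/1 = 30/1 = 30, a_1 = floor((15 + 15)/30) = 1.
  m_2 = 30*1 - 15 = 15, d_2 = (255 - 15^2)/30 = 30/30 = 1, a_2 = floor((15 + 15)/1) = 30.
  m_3 = 1*30 - 15 = 15, d_3 = (255 - 15^2)/1 = 30/1 = 30: (m_3, d_3) = (m_1, d_1) = (15, 30), so from here the quotients repeat a_1, a_2; the period length is 2.
Hence the expansion of sqrt(255) is a_0 = 15 followed by the repeating block 1, 30 (period 2).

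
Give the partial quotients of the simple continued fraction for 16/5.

Run the Euclidean algorithm on 16 and 5; the successive quotients are the partial quotients a_0, a_1, ... (each step inverts the fractional part left over by the previous one):
  16 = 3*5 + 1, so a_0 = 3.
  5 = 5*1 + 0, so a_1 = 5.
The remainder reaches 0 after 2 divisions, so the expansion has 2 partial quotients, read off in order.

[3; 5]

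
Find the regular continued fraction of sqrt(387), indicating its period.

Write x_i = (sqrt(387) + m_i)/d_i with (m_0, d_0) = (0, 1). a_0 = floor(sqrt(387)) = 19, since 19^2 = 361 <= 387 < 400 = 20^2.
Iterate m_{i+1} = d_i*a_i - m_i, d_{i+1} = (387 - m_{i+1}^2)/d_i, a_{i+1} = floor((a_0 + m_{i+1})/d_{i+1}):
  m_1 = 1*19 - 0 = 19, d_1 = (387 - 19^2)/1 = 26/1 = 26, a_1 = floor((19 + 19)/26) = 1.
  m_2 = 26*1 - 19 = 7, d_2 = (387 - 7^2)/26 = 338/26 = 13, a_2 = floor((19 + 7)/13) = 2.
  m_3 = 13*2 - 7 = 19, d_3 = (387 - 19^2)/13 = 26/13 = 2, a_3 = floor((19 + 19)/2) = 19.
  m_4 = 2*19 - 19 = 19, d_4 = (387 - 19^2)/2 = 26/2 = 13, a_4 = floor((19 + 19)/13) = 2.
  m_5 = 13*2 - 19 = 7, d_5 = (387 - 7^2)/13 = 338/13 = 26, a_5 = floor((19 + 7)/26) = 1.
  m_6 = 26*1 - 7 = 19, d_6 = (387 - 19^2)/26 = 26/26 = 1, a_6 = floor((19 + 19)/1) = 38.
  m_7 = 1*38 - 19 = 19, d_7 = (387 - 19^2)/1 = 26/1 = 26: (m_7, d_7) = (m_1, d_1) = (19, 26), so from here the quotients repeat a_1, ..., a_6; the period length is 6.
Hence the expansion of sqrt(387) is a_0 = 19 followed by the repeating block 1, 2, 19, 2, 1, 38 (period 6).

[19; (1, 2, 19, 2, 1, 38)]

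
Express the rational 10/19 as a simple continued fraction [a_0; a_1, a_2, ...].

[0; 1, 1, 9]

Run the Euclidean algorithm on 10 and 19; the successive quotients are the partial quotients a_0, a_1, ... (each step inverts the fractional part left over by the previous one):
  10 = 0*19 + 10, so a_0 = 0.
  19 = 1*10 + 9, so a_1 = 1.
  10 = 1*9 + 1, so a_2 = 1.
  9 = 9*1 + 0, so a_3 = 9.
The remainder reaches 0 after 4 divisions, so the expansion has 4 partial quotients, read off in order.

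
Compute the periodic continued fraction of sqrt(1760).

Write x_i = (sqrt(1760) + m_i)/d_i with (m_0, d_0) = (0, 1). a_0 = floor(sqrt(1760)) = 41, since 41^2 = 1681 <= 1760 < 1764 = 42^2.
Iterate m_{i+1} = d_i*a_i - m_i, d_{i+1} = (1760 - m_{i+1}^2)/d_i, a_{i+1} = floor((a_0 + m_{i+1})/d_{i+1}):
  m_1 = 1*41 - 0 = 41, d_1 = (1760 - 41^2)/1 = 79/1 = 79, a_1 = floor((41 + 41)/79) = 1.
  m_2 = 79*1 - 41 = 38, d_2 = (1760 - 38^2)/79 = 316/79 = 4, a_2 = floor((41 + 38)/4) = 19.
  m_3 = 4*19 - 38 = 38, d_3 = (1760 - 38^2)/4 = 316/4 = 79, a_3 = floor((41 + 38)/79) = 1.
  m_4 = 79*1 - 38 = 41, d_4 = (1760 - 41^2)/79 = 79/79 = 1, a_4 = floor((41 + 41)/1) = 82.
  m_5 = 1*82 - 41 = 41, d_5 = (1760 - 41^2)/1 = 79/1 = 79: (m_5, d_5) = (m_1, d_1) = (41, 79), so from here the quotients repeat a_1, ..., a_4; the period length is 4.
Hence the expansion of sqrt(1760) is a_0 = 41 followed by the repeating block 1, 19, 1, 82 (period 4).

[41; (1, 19, 1, 82)]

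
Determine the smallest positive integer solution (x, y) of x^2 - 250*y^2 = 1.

First expand sqrt(250) as a continued fraction. With x_i = (sqrt(250) + m_i)/d_i and (m_0, d_0) = (0, 1): a_0 = floor(sqrt(250)) = 15, since 15^2 = 225 <= 250 < 256 = 16^2.
Iterate m_{i+1} = d_i*a_i - m_i, d_{i+1} = (250 - m_{i+1}^2)/d_i, a_{i+1} = floor((a_0 + m_{i+1})/d_{i+1}):
  m_1 = 1*15 - 0 = 15, d_1 = (250 - 15^2)/1 = 25/1 = 25, a_1 = floor((15 + 15)/25) = 1.
  m_2 = 25*1 - 15 = 10, d_2 = (250 - 10^2)/25 = 150/25 = 6, a_2 = floor((15 + 10)/6) = 4.
  m_3 = 6*4 - 10 = 14, d_3 = (250 - 14^2)/6 = 54/6 = 9, a_3 = floor((15 + 14)/9) = 3.
  m_4 = 9*3 - 14 = 13, d_4 = (250 - 13^2)/9 = 81/9 = 9, a_4 = floor((15 + 13)/9) = 3.
  m_5 = 9*3 - 13 = 14, d_5 = (250 - 14^2)/9 = 54/9 = 6, a_5 = floor((15 + 14)/6) = 4.
  m_6 = 6*4 - 14 = 10, d_6 = (250 - 10^2)/6 = 150/6 = 25, a_6 = floor((15 + 10)/25) = 1.
  m_7 = 25*1 - 10 = 15, d_7 = (250 - 15^2)/25 = 25/25 = 1, a_7 = floor((15 + 15)/1) = 30.
  m_8 = 1*30 - 15 = 15, d_8 = (250 - 15^2)/1 = 25/1 = 25: (m_8, d_8) = (m_1, d_1) = (15, 25), so from here the quotients repeat a_1, ..., a_7; the period length is 7.
So sqrt(250) = [15; (1, 4, 3, 3, 4, 1, 30)] with period length k = 7.
k is odd, so (p_{k-1}, q_{k-1}) only solves x^2 - 250y^2 = -1 and the fundamental solution of x^2 - 250y^2 = 1 is (p_{2k-1}, q_{2k-1}) = (p_13, q_13); compute convergents through index 13, running through the period twice.
Convergents (p_i = a_i*p_{i-1} + p_{i-2}, q_i = a_i*q_{i-1} + q_{i-2} with p_{-2}=0, p_{-1}=1, q_{-2}=1, q_{-1}=0):
  i=0: a_0=15, p_0 = 15*1 + 0 = 15, q_0 = 15*0 + 1 = 1.
  i=1: a_1=1, p_1 = 1*15 + 1 = 16, q_1 = 1*1 + 0 = 1.
  i=2: a_2=4, p_2 = 4*16 + 15 = 79, q_2 = 4*1 + 1 = 5.
  i=3: a_3=3, p_3 = 3*79 + 16 = 253, q_3 = 3*5 + 1 = 16.
  i=4: a_4=3, p_4 = 3*253 + 79 = 838, q_4 = 3*16 + 5 = 53.
  i=5: a_5=4, p_5 = 4*838 + 253 = 3605, q_5 = 4*53 + 16 = 228.
  i=6: a_6=1, p_6 = 1*3605 + 838 = 4443, q_6 = 1*228 + 53 = 281.
  i=7: a_7=30, p_7 = 30*4443 + 3605 = 136895, q_7 = 30*281 + 228 = 8658.
  i=8: a_8=1, p_8 = 1*136895 + 4443 = 141338, q_8 = 1*8658 + 281 = 8939.
  i=9: a_9=4, p_9 = 4*141338 + 136895 = 702247, q_9 = 4*8939 + 8658 = 44414.
  i=10: a_10=3, p_10 = 3*702247 + 141338 = 2248079, q_10 = 3*44414 + 8939 = 142181.
  i=11: a_11=3, p_11 = 3*2248079 + 702247 = 7446484, q_11 = 3*142181 + 44414 = 470957.
  i=12: a_12=4, p_12 = 4*7446484 + 2248079 = 32034015, q_12 = 4*470957 + 142181 = 2026009.
  i=13: a_13=1, p_13 = 1*32034015 + 7446484 = 39480499, q_13 = 1*2026009 + 470957 = 2496966.
Indeed p_6^2 - 250*q_6^2 = 19740249 - 19740250 = -1, not +1.
Check: 39480499^2 - 250*2496966^2 = 1558709801289001 - 1558709801289000 = 1, so (x, y) = (39480499, 2496966) solves the equation, and by the theorem it is the least positive solution.

(x, y) = (39480499, 2496966)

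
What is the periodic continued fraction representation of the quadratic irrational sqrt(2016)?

[44; (1, 8, 1, 88)]

Write x_i = (sqrt(2016) + m_i)/d_i with (m_0, d_0) = (0, 1). a_0 = floor(sqrt(2016)) = 44, since 44^2 = 1936 <= 2016 < 2025 = 45^2.
Iterate m_{i+1} = d_i*a_i - m_i, d_{i+1} = (2016 - m_{i+1}^2)/d_i, a_{i+1} = floor((a_0 + m_{i+1})/d_{i+1}):
  m_1 = 1*44 - 0 = 44, d_1 = (2016 - 44^2)/1 = 80/1 = 80, a_1 = floor((44 + 44)/80) = 1.
  m_2 = 80*1 - 44 = 36, d_2 = (2016 - 36^2)/80 = 720/80 = 9, a_2 = floor((44 + 36)/9) = 8.
  m_3 = 9*8 - 36 = 36, d_3 = (2016 - 36^2)/9 = 720/9 = 80, a_3 = floor((44 + 36)/80) = 1.
  m_4 = 80*1 - 36 = 44, d_4 = (2016 - 44^2)/80 = 80/80 = 1, a_4 = floor((44 + 44)/1) = 88.
  m_5 = 1*88 - 44 = 44, d_5 = (2016 - 44^2)/1 = 80/1 = 80: (m_5, d_5) = (m_1, d_1) = (44, 80), so from here the quotients repeat a_1, ..., a_4; the period length is 4.
Hence the expansion of sqrt(2016) is a_0 = 44 followed by the repeating block 1, 8, 1, 88 (period 4).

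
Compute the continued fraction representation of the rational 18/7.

[2; 1, 1, 3]

Run the Euclidean algorithm on 18 and 7; the successive quotients are the partial quotients a_0, a_1, ... (each step inverts the fractional part left over by the previous one):
  18 = 2*7 + 4, so a_0 = 2.
  7 = 1*4 + 3, so a_1 = 1.
  4 = 1*3 + 1, so a_2 = 1.
  3 = 3*1 + 0, so a_3 = 3.
The remainder reaches 0 after 4 divisions, so the expansion has 4 partial quotients, read off in order.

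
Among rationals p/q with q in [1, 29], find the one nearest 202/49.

Expand x = 202/49 as a continued fraction with the Euclidean algorithm:
  202 = 4*49 + 6, so a_0 = 4.
  49 = 8*6 + 1, so a_1 = 8.
  6 = 6*1 + 0, so a_2 = 6.
so x = [4; 8, 6].
Convergents (p_i = a_i*p_{i-1} + p_{i-2}, q_i = a_i*q_{i-1} + q_{i-2} with p_{-2}=0, p_{-1}=1, q_{-2}=1, q_{-1}=0), until the denominator exceeds 29:
  i=0: a_0=4, p_0 = 4*1 + 0 = 4, q_0 = 4*0 + 1 = 1.
  i=1: a_1=8, p_1 = 8*4 + 1 = 33, q_1 = 8*1 + 0 = 8.
  i=2: a_2=6, p_2 = 6*33 + 4 = 202, q_2 = 6*8 + 1 = 49.
q_2 = 49 > 29, so the last convergent with denominator <= 29 is p_1/q_1 = 33/8.
The closest fraction with denominator <= 29 is either p_1/q_1 or the intermediate fraction (k*p_1 + p_0)/(k*q_1 + q_0) with the largest k >= 1 whose denominator stays <= 29; these approach x as k grows, and every other convergent or intermediate fraction in range is farther away.
Largest k: floor((29 - q_0)/q_1) = floor((29 - 1)/8) = 3.
That gives (3*33 + 4)/(3*8 + 1) = 103/25.
Compare the errors: |x - 33/8| = |202*8 - 33*49|/(49*8) = 1/392, and |x - 103/25| = |202*25 - 103*49|/(49*25) = 3/1225.
Cross-multiplying, 3*392 = 1176 < 1225 = 1*1225, so 3/1225 is smaller: the intermediate fraction 103/25 is closer to x than 33/8.

103/25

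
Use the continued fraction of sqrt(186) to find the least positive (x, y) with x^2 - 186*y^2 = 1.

(x, y) = (7501, 550)

First expand sqrt(186) as a continued fraction. With x_i = (sqrt(186) + m_i)/d_i and (m_0, d_0) = (0, 1): a_0 = floor(sqrt(186)) = 13, since 13^2 = 169 <= 186 < 196 = 14^2.
Iterate m_{i+1} = d_i*a_i - m_i, d_{i+1} = (186 - m_{i+1}^2)/d_i, a_{i+1} = floor((a_0 + m_{i+1})/d_{i+1}):
  m_1 = 1*13 - 0 = 13, d_1 = (186 - 13^2)/1 = 17/1 = 17, a_1 = floor((13 + 13)/17) = 1.
  m_2 = 17*1 - 13 = 4, d_2 = (186 - 4^2)/17 = 170/17 = 10, a_2 = floor((13 + 4)/10) = 1.
  m_3 = 10*1 - 4 = 6, d_3 = (186 - 6^2)/10 = 150/10 = 15, a_3 = floor((13 + 6)/15) = 1.
  m_4 = 15*1 - 6 = 9, d_4 = (186 - 9^2)/15 = 105/15 = 7, a_4 = floor((13 + 9)/7) = 3.
  m_5 = 7*3 - 9 = 12, d_5 = (186 - 12^2)/7 = 42/7 = 6, a_5 = floor((13 + 12)/6) = 4.
  m_6 = 6*4 - 12 = 12, d_6 = (186 - 12^2)/6 = 42/6 = 7, a_6 = floor((13 + 12)/7) = 3.
  m_7 = 7*3 - 12 = 9, d_7 = (186 - 9^2)/7 = 105/7 = 15, a_7 = floor((13 + 9)/15) = 1.
  m_8 = 15*1 - 9 = 6, d_8 = (186 - 6^2)/15 = 150/15 = 10, a_8 = floor((13 + 6)/10) = 1.
  m_9 = 10*1 - 6 = 4, d_9 = (186 - 4^2)/10 = 170/10 = 17, a_9 = floor((13 + 4)/17) = 1.
  m_10 = 17*1 - 4 = 13, d_10 = (186 - 13^2)/17 = 17/17 = 1, a_10 = floor((13 + 13)/1) = 26.
  m_11 = 1*26 - 13 = 13, d_11 = (186 - 13^2)/1 = 17/1 = 17: (m_11, d_11) = (m_1, d_1) = (13, 17), so from here the quotients repeat a_1, ..., a_10; the period length is 10.
So sqrt(186) = [13; (1, 1, 1, 3, 4, 3, 1, 1, 1, 26)] with period length k = 10.
k is even, so the fundamental solution of x^2 - 186y^2 = 1 is (p_{k-1}, q_{k-1}) = (p_9, q_9); compute convergents through index 9.
Convergents (p_i = a_i*p_{i-1} + p_{i-2}, q_i = a_i*q_{i-1} + q_{i-2} with p_{-2}=0, p_{-1}=1, q_{-2}=1, q_{-1}=0):
  i=0: a_0=13, p_0 = 13*1 + 0 = 13, q_0 = 13*0 + 1 = 1.
  i=1: a_1=1, p_1 = 1*13 + 1 = 14, q_1 = 1*1 + 0 = 1.
  i=2: a_2=1, p_2 = 1*14 + 13 = 27, q_2 = 1*1 + 1 = 2.
  i=3: a_3=1, p_3 = 1*27 + 14 = 41, q_3 = 1*2 + 1 = 3.
  i=4: a_4=3, p_4 = 3*41 + 27 = 150, q_4 = 3*3 + 2 = 11.
  i=5: a_5=4, p_5 = 4*150 + 41 = 641, q_5 = 4*11 + 3 = 47.
  i=6: a_6=3, p_6 = 3*641 + 150 = 2073, q_6 = 3*47 + 11 = 152.
  i=7: a_7=1, p_7 = 1*2073 + 641 = 2714, q_7 = 1*152 + 47 = 199.
  i=8: a_8=1, p_8 = 1*2714 + 2073 = 4787, q_8 = 1*199 + 152 = 351.
  i=9: a_9=1, p_9 = 1*4787 + 2714 = 7501, q_9 = 1*351 + 199 = 550.
Check: 7501^2 - 186*550^2 = 56265001 - 56265000 = 1, so (x, y) = (7501, 550) solves the equation, and by the theorem it is the least positive solution.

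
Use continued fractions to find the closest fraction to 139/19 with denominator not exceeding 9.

Expand x = 139/19 as a continued fraction with the Euclidean algorithm:
  139 = 7*19 + 6, so a_0 = 7.
  19 = 3*6 + 1, so a_1 = 3.
  6 = 6*1 + 0, so a_2 = 6.
so x = [7; 3, 6].
Convergents (p_i = a_i*p_{i-1} + p_{i-2}, q_i = a_i*q_{i-1} + q_{i-2} with p_{-2}=0, p_{-1}=1, q_{-2}=1, q_{-1}=0), until the denominator exceeds 9:
  i=0: a_0=7, p_0 = 7*1 + 0 = 7, q_0 = 7*0 + 1 = 1.
  i=1: a_1=3, p_1 = 3*7 + 1 = 22, q_1 = 3*1 + 0 = 3.
  i=2: a_2=6, p_2 = 6*22 + 7 = 139, q_2 = 6*3 + 1 = 19.
q_2 = 19 > 9, so the last convergent with denominator <= 9 is p_1/q_1 = 22/3.
The closest fraction with denominator <= 9 is either p_1/q_1 or the intermediate fraction (k*p_1 + p_0)/(k*q_1 + q_0) with the largest k >= 1 whose denominator stays <= 9; these approach x as k grows, and every other convergent or intermediate fraction in range is farther away.
Largest k: floor((9 - q_0)/q_1) = floor((9 - 1)/3) = 2.
That gives (2*22 + 7)/(2*3 + 1) = 51/7.
Compare the errors: |x - 22/3| = |139*3 - 22*19|/(19*3) = 1/57, and |x - 51/7| = |139*7 - 51*19|/(19*7) = 4/133.
Cross-multiplying, 1*133 = 133 < 228 = 4*57, so 1/57 is smaller: the convergent 22/3 is closer to x than 51/7.

22/3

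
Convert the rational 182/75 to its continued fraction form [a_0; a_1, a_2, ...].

[2; 2, 2, 1, 10]

Run the Euclidean algorithm on 182 and 75; the successive quotients are the partial quotients a_0, a_1, ... (each step inverts the fractional part left over by the previous one):
  182 = 2*75 + 32, so a_0 = 2.
  75 = 2*32 + 11, so a_1 = 2.
  32 = 2*11 + 10, so a_2 = 2.
  11 = 1*10 + 1, so a_3 = 1.
  10 = 10*1 + 0, so a_4 = 10.
The remainder reaches 0 after 5 divisions, so the expansion has 5 partial quotients, read off in order.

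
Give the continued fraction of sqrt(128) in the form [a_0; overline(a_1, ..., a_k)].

[11; overline(3, 5, 3, 22)]

Write x_i = (sqrt(128) + m_i)/d_i with (m_0, d_0) = (0, 1). a_0 = floor(sqrt(128)) = 11, since 11^2 = 121 <= 128 < 144 = 12^2.
Iterate m_{i+1} = d_i*a_i - m_i, d_{i+1} = (128 - m_{i+1}^2)/d_i, a_{i+1} = floor((a_0 + m_{i+1})/d_{i+1}):
  m_1 = 1*11 - 0 = 11, d_1 = (128 - 11^2)/1 = 7/1 = 7, a_1 = floor((11 + 11)/7) = 3.
  m_2 = 7*3 - 11 = 10, d_2 = (128 - 10^2)/7 = 28/7 = 4, a_2 = floor((11 + 10)/4) = 5.
  m_3 = 4*5 - 10 = 10, d_3 = (128 - 10^2)/4 = 28/4 = 7, a_3 = floor((11 + 10)/7) = 3.
  m_4 = 7*3 - 10 = 11, d_4 = (128 - 11^2)/7 = 7/7 = 1, a_4 = floor((11 + 11)/1) = 22.
  m_5 = 1*22 - 11 = 11, d_5 = (128 - 11^2)/1 = 7/1 = 7: (m_5, d_5) = (m_1, d_1) = (11, 7), so from here the quotients repeat a_1, ..., a_4; the period length is 4.
Hence the expansion of sqrt(128) is a_0 = 11 followed by the repeating block 3, 5, 3, 22 (period 4).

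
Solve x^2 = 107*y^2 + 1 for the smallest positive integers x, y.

First expand sqrt(107) as a continued fraction. With x_i = (sqrt(107) + m_i)/d_i and (m_0, d_0) = (0, 1): a_0 = floor(sqrt(107)) = 10, since 10^2 = 100 <= 107 < 121 = 11^2.
Iterate m_{i+1} = d_i*a_i - m_i, d_{i+1} = (107 - m_{i+1}^2)/d_i, a_{i+1} = floor((a_0 + m_{i+1})/d_{i+1}):
  m_1 = 1*10 - 0 = 10, d_1 = (107 - 10^2)/1 = 7/1 = 7, a_1 = floor((10 + 10)/7) = 2.
  m_2 = 7*2 - 10 = 4, d_2 = (107 - 4^2)/7 = 91/7 = 13, a_2 = floor((10 + 4)/13) = 1.
  m_3 = 13*1 - 4 = 9, d_3 = (107 - 9^2)/13 = 26/13 = 2, a_3 = floor((10 + 9)/2) = 9.
  m_4 = 2*9 - 9 = 9, d_4 = (107 - 9^2)/2 = 26/2 = 13, a_4 = floor((10 + 9)/13) = 1.
  m_5 = 13*1 - 9 = 4, d_5 = (107 - 4^2)/13 = 91/13 = 7, a_5 = floor((10 + 4)/7) = 2.
  m_6 = 7*2 - 4 = 10, d_6 = (107 - 10^2)/7 = 7/7 = 1, a_6 = floor((10 + 10)/1) = 20.
  m_7 = 1*20 - 10 = 10, d_7 = (107 - 10^2)/1 = 7/1 = 7: (m_7, d_7) = (m_1, d_1) = (10, 7), so from here the quotients repeat a_1, ..., a_6; the period length is 6.
So sqrt(107) = [10; (2, 1, 9, 1, 2, 20)] with period length k = 6.
k is even, so the fundamental solution of x^2 - 107y^2 = 1 is (p_{k-1}, q_{k-1}) = (p_5, q_5); compute convergents through index 5.
Convergents (p_i = a_i*p_{i-1} + p_{i-2}, q_i = a_i*q_{i-1} + q_{i-2} with p_{-2}=0, p_{-1}=1, q_{-2}=1, q_{-1}=0):
  i=0: a_0=10, p_0 = 10*1 + 0 = 10, q_0 = 10*0 + 1 = 1.
  i=1: a_1=2, p_1 = 2*10 + 1 = 21, q_1 = 2*1 + 0 = 2.
  i=2: a_2=1, p_2 = 1*21 + 10 = 31, q_2 = 1*2 + 1 = 3.
  i=3: a_3=9, p_3 = 9*31 + 21 = 300, q_3 = 9*3 + 2 = 29.
  i=4: a_4=1, p_4 = 1*300 + 31 = 331, q_4 = 1*29 + 3 = 32.
  i=5: a_5=2, p_5 = 2*331 + 300 = 962, q_5 = 2*32 + 29 = 93.
Check: 962^2 - 107*93^2 = 925444 - 925443 = 1, so (x, y) = (962, 93) solves the equation, and by the theorem it is the least positive solution.

(x, y) = (962, 93)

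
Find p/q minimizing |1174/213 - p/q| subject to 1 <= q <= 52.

237/43

Expand x = 1174/213 as a continued fraction with the Euclidean algorithm:
  1174 = 5*213 + 109, so a_0 = 5.
  213 = 1*109 + 104, so a_1 = 1.
  109 = 1*104 + 5, so a_2 = 1.
  104 = 20*5 + 4, so a_3 = 20.
  5 = 1*4 + 1, so a_4 = 1.
  4 = 4*1 + 0, so a_5 = 4.
so x = [5; 1, 1, 20, 1, 4].
Convergents (p_i = a_i*p_{i-1} + p_{i-2}, q_i = a_i*q_{i-1} + q_{i-2} with p_{-2}=0, p_{-1}=1, q_{-2}=1, q_{-1}=0), until the denominator exceeds 52:
  i=0: a_0=5, p_0 = 5*1 + 0 = 5, q_0 = 5*0 + 1 = 1.
  i=1: a_1=1, p_1 = 1*5 + 1 = 6, q_1 = 1*1 + 0 = 1.
  i=2: a_2=1, p_2 = 1*6 + 5 = 11, q_2 = 1*1 + 1 = 2.
  i=3: a_3=20, p_3 = 20*11 + 6 = 226, q_3 = 20*2 + 1 = 41.
  i=4: a_4=1, p_4 = 1*226 + 11 = 237, q_4 = 1*41 + 2 = 43.
  i=5: a_5=4, p_5 = 4*237 + 226 = 1174, q_5 = 4*43 + 41 = 213.
q_5 = 213 > 52, so the last convergent with denominator <= 52 is p_4/q_4 = 237/43.
The closest fraction with denominator <= 52 is either p_4/q_4 or the intermediate fraction (k*p_4 + p_3)/(k*q_4 + q_3) with the largest k >= 1 whose denominator stays <= 52; these approach x as k grows, and every other convergent or intermediate fraction in range is farther away.
Largest k: floor((52 - q_3)/q_4) = floor((52 - 41)/43) = 0.
Since k = 0, no intermediate fraction beyond p_4/q_4 has denominator <= 52, so the convergent 237/43 is the closest (its error is |1174*43 - 237*213|/(213*43) = 1/9159).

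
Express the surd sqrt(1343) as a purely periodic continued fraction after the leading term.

Write x_i = (sqrt(1343) + m_i)/d_i with (m_0, d_0) = (0, 1). a_0 = floor(sqrt(1343)) = 36, since 36^2 = 1296 <= 1343 < 1369 = 37^2.
Iterate m_{i+1} = d_i*a_i - m_i, d_{i+1} = (1343 - m_{i+1}^2)/d_i, a_{i+1} = floor((a_0 + m_{i+1})/d_{i+1}):
  m_1 = 1*36 - 0 = 36, d_1 = (1343 - 36^2)/1 = 47/1 = 47, a_1 = floor((36 + 36)/47) = 1.
  m_2 = 47*1 - 36 = 11, d_2 = (1343 - 11^2)/47 = 1222/47 = 26, a_2 = floor((36 + 11)/26) = 1.
  m_3 = 26*1 - 11 = 15, d_3 = (1343 - 15^2)/26 = 1118/26 = 43, a_3 = floor((36 + 15)/43) = 1.
  m_4 = 43*1 - 15 = 28, d_4 = (1343 - 28^2)/43 = 559/43 = 13, a_4 = floor((36 + 28)/13) = 4.
  m_5 = 13*4 - 28 = 24, d_5 = (1343 - 24^2)/13 = 767/13 = 59, a_5 = floor((36 + 24)/59) = 1.
  m_6 = 59*1 - 24 = 35, d_6 = (1343 - 35^2)/59 = 118/59 = 2, a_6 = floor((36 + 35)/2) = 35.
  m_7 = 2*35 - 35 = 35, d_7 = (1343 - 35^2)/2 = 118/2 = 59, a_7 = floor((36 + 35)/59) = 1.
  m_8 = 59*1 - 35 = 24, d_8 = (1343 - 24^2)/59 = 767/59 = 13, a_8 = floor((36 + 24)/13) = 4.
  m_9 = 13*4 - 24 = 28, d_9 = (1343 - 28^2)/13 = 559/13 = 43, a_9 = floor((36 + 28)/43) = 1.
  m_10 = 43*1 - 28 = 15, d_10 = (1343 - 15^2)/43 = 1118/43 = 26, a_10 = floor((36 + 15)/26) = 1.
  m_11 = 26*1 - 15 = 11, d_11 = (1343 - 11^2)/26 = 1222/26 = 47, a_11 = floor((36 + 11)/47) = 1.
  m_12 = 47*1 - 11 = 36, d_12 = (1343 - 36^2)/47 = 47/47 = 1, a_12 = floor((36 + 36)/1) = 72.
  m_13 = 1*72 - 36 = 36, d_13 = (1343 - 36^2)/1 = 47/1 = 47: (m_13, d_13) = (m_1, d_1) = (36, 47), so from here the quotients repeat a_1, ..., a_12; the period length is 12.
Hence the expansion of sqrt(1343) is a_0 = 36 followed by the repeating block 1, 1, 1, 4, 1, 35, 1, 4, 1, 1, 1, 72 (period 12).

[36; (1, 1, 1, 4, 1, 35, 1, 4, 1, 1, 1, 72)]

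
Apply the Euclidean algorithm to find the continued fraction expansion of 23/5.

Run the Euclidean algorithm on 23 and 5; the successive quotients are the partial quotients a_0, a_1, ... (each step inverts the fractional part left over by the previous one):
  23 = 4*5 + 3, so a_0 = 4.
  5 = 1*3 + 2, so a_1 = 1.
  3 = 1*2 + 1, so a_2 = 1.
  2 = 2*1 + 0, so a_3 = 2.
The remainder reaches 0 after 4 divisions, so the expansion has 4 partial quotients, read off in order.

[4; 1, 1, 2]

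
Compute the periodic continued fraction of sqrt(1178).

Write x_i = (sqrt(1178) + m_i)/d_i with (m_0, d_0) = (0, 1). a_0 = floor(sqrt(1178)) = 34, since 34^2 = 1156 <= 1178 < 1225 = 35^2.
Iterate m_{i+1} = d_i*a_i - m_i, d_{i+1} = (1178 - m_{i+1}^2)/d_i, a_{i+1} = floor((a_0 + m_{i+1})/d_{i+1}):
  m_1 = 1*34 - 0 = 34, d_1 = (1178 - 34^2)/1 = 22/1 = 22, a_1 = floor((34 + 34)/22) = 3.
  m_2 = 22*3 - 34 = 32, d_2 = (1178 - 32^2)/22 = 154/22 = 7, a_2 = floor((34 + 32)/7) = 9.
  m_3 = 7*9 - 32 = 31, d_3 = (1178 - 31^2)/7 = 217/7 = 31, a_3 = floor((34 + 31)/31) = 2.
  m_4 = 31*2 - 31 = 31, d_4 = (1178 - 31^2)/31 = 217/31 = 7, a_4 = floor((34 + 31)/7) = 9.
  m_5 = 7*9 - 31 = 32, d_5 = (1178 - 32^2)/7 = 154/7 = 22, a_5 = floor((34 + 32)/22) = 3.
  m_6 = 22*3 - 32 = 34, d_6 = (1178 - 34^2)/22 = 22/22 = 1, a_6 = floor((34 + 34)/1) = 68.
  m_7 = 1*68 - 34 = 34, d_7 = (1178 - 34^2)/1 = 22/1 = 22: (m_7, d_7) = (m_1, d_1) = (34, 22), so from here the quotients repeat a_1, ..., a_6; the period length is 6.
Hence the expansion of sqrt(1178) is a_0 = 34 followed by the repeating block 3, 9, 2, 9, 3, 68 (period 6).

[34; (3, 9, 2, 9, 3, 68)]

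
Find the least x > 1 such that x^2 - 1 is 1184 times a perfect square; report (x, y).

First expand sqrt(1184) as a continued fraction. With x_i = (sqrt(1184) + m_i)/d_i and (m_0, d_0) = (0, 1): a_0 = floor(sqrt(1184)) = 34, since 34^2 = 1156 <= 1184 < 1225 = 35^2.
Iterate m_{i+1} = d_i*a_i - m_i, d_{i+1} = (1184 - m_{i+1}^2)/d_i, a_{i+1} = floor((a_0 + m_{i+1})/d_{i+1}):
  m_1 = 1*34 - 0 = 34, d_1 = (1184 - 34^2)/1 = 28/1 = 28, a_1 = floor((34 + 34)/28) = 2.
  m_2 = 28*2 - 34 = 22, d_2 = (1184 - 22^2)/28 = 700/28 = 25, a_2 = floor((34 + 22)/25) = 2.
  m_3 = 25*2 - 22 = 28, d_3 = (1184 - 28^2)/25 = 400/25 = 16, a_3 = floor((34 + 28)/16) = 3.
  m_4 = 16*3 - 28 = 20, d_4 = (1184 - 20^2)/16 = 784/16 = 49, a_4 = floor((34 + 20)/49) = 1.
  m_5 = 49*1 - 20 = 29, d_5 = (1184 - 29^2)/49 = 343/49 = 7, a_5 = floor((34 + 29)/7) = 9.
  m_6 = 7*9 - 29 = 34, d_6 = (1184 - 34^2)/7 = 28/7 = 4, a_6 = floor((34 + 34)/4) = 17.
  m_7 = 4*17 - 34 = 34, d_7 = (1184 - 34^2)/4 = 28/4 = 7, a_7 = floor((34 + 34)/7) = 9.
  m_8 = 7*9 - 34 = 29, d_8 = (1184 - 29^2)/7 = 343/7 = 49, a_8 = floor((34 + 29)/49) = 1.
  m_9 = 49*1 - 29 = 20, d_9 = (1184 - 20^2)/49 = 784/49 = 16, a_9 = floor((34 + 20)/16) = 3.
  m_10 = 16*3 - 20 = 28, d_10 = (1184 - 28^2)/16 = 400/16 = 25, a_10 = floor((34 + 28)/25) = 2.
  m_11 = 25*2 - 28 = 22, d_11 = (1184 - 22^2)/25 = 700/25 = 28, a_11 = floor((34 + 22)/28) = 2.
  m_12 = 28*2 - 22 = 34, d_12 = (1184 - 34^2)/28 = 28/28 = 1, a_12 = floor((34 + 34)/1) = 68.
  m_13 = 1*68 - 34 = 34, d_13 = (1184 - 34^2)/1 = 28/1 = 28: (m_13, d_13) = (m_1, d_1) = (34, 28), so from here the quotients repeat a_1, ..., a_12; the period length is 12.
So sqrt(1184) = [34; (2, 2, 3, 1, 9, 17, 9, 1, 3, 2, 2, 68)] with period length k = 12.
k is even, so the fundamental solution of x^2 - 1184y^2 = 1 is (p_{k-1}, q_{k-1}) = (p_11, q_11); compute convergents through index 11.
Convergents (p_i = a_i*p_{i-1} + p_{i-2}, q_i = a_i*q_{i-1} + q_{i-2} with p_{-2}=0, p_{-1}=1, q_{-2}=1, q_{-1}=0):
  i=0: a_0=34, p_0 = 34*1 + 0 = 34, q_0 = 34*0 + 1 = 1.
  i=1: a_1=2, p_1 = 2*34 + 1 = 69, q_1 = 2*1 + 0 = 2.
  i=2: a_2=2, p_2 = 2*69 + 34 = 172, q_2 = 2*2 + 1 = 5.
  i=3: a_3=3, p_3 = 3*172 + 69 = 585, q_3 = 3*5 + 2 = 17.
  i=4: a_4=1, p_4 = 1*585 + 172 = 757, q_4 = 1*17 + 5 = 22.
  i=5: a_5=9, p_5 = 9*757 + 585 = 7398, q_5 = 9*22 + 17 = 215.
  i=6: a_6=17, p_6 = 17*7398 + 757 = 126523, q_6 = 17*215 + 22 = 3677.
  i=7: a_7=9, p_7 = 9*126523 + 7398 = 1146105, q_7 = 9*3677 + 215 = 33308.
  i=8: a_8=1, p_8 = 1*1146105 + 126523 = 1272628, q_8 = 1*33308 + 3677 = 36985.
  i=9: a_9=3, p_9 = 3*1272628 + 1146105 = 4963989, q_9 = 3*36985 + 33308 = 144263.
  i=10: a_10=2, p_10 = 2*4963989 + 1272628 = 11200606, q_10 = 2*144263 + 36985 = 325511.
  i=11: a_11=2, p_11 = 2*11200606 + 4963989 = 27365201, q_11 = 2*325511 + 144263 = 795285.
Check: 27365201^2 - 1184*795285^2 = 748854225770401 - 748854225770400 = 1, so (x, y) = (27365201, 795285) solves the equation, and by the theorem it is the least positive solution.

(x, y) = (27365201, 795285)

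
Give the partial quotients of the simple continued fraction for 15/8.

[1; 1, 7]

Run the Euclidean algorithm on 15 and 8; the successive quotients are the partial quotients a_0, a_1, ... (each step inverts the fractional part left over by the previous one):
  15 = 1*8 + 7, so a_0 = 1.
  8 = 1*7 + 1, so a_1 = 1.
  7 = 7*1 + 0, so a_2 = 7.
The remainder reaches 0 after 3 divisions, so the expansion has 3 partial quotients, read off in order.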